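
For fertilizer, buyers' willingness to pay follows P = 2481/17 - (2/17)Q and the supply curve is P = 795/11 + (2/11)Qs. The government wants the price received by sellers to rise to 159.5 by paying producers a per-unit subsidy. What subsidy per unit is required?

Required subsidy s = 70 per unit

At a seller price of 159.5, quantity supplied is -397.5 + 5.5·159.5 = 479.75.
Buyers absorb 479.75 only when they pay Pb = 2481/17 − (2/17)·479.75 = 89.5.
s = Ps − Pb = 159.5 − 89.5 = 70.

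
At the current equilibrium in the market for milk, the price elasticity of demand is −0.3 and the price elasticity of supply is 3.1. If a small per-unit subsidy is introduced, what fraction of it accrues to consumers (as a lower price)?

For a small subsidy around the equilibrium, the benefit split depends on the relative slopes, which at a point are proportional to the elasticities.
Buyer share = εs/(εs + |εd|) = 3.1/(3.1 + 0.3) = 31/34; seller share = |εd|/(εs + |εd|) = 3/34.

Consumer share = 31/34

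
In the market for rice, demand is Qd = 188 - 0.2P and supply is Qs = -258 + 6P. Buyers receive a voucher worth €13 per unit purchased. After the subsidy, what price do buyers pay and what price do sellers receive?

Pre-subsidy: 188 - 0.2P = -258 + 6P gives P* = 2230/31, Q* = 5382/31.
With the rebate, buyers effectively pay Pb = Ps − 13, where Ps is the price sellers receive.
Demand in terms of Ps becomes Qd = 188 − 0.2(Ps − 13) = 190.6 - 0.2Ps. Setting this equal to supply: 190.6 - 0.2Ps = -258 + 6Ps, so Ps = 2243/31.
Buyers pay Pb = 2243/31 − 13 = 1840/31; Q' = -258 + 6·(2243/31) = 5460/31.

Buyers pay 1840/31; sellers receive 2243/31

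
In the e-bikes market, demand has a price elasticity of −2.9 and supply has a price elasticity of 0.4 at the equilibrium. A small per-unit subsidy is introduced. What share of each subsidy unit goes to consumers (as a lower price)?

Consumer share = 4/33

For a small subsidy around the equilibrium, the benefit split depends on the relative slopes, which at a point are proportional to the elasticities.
Buyer share = εs/(εs + |εd|) = 0.4/(0.4 + 2.9) = 4/33; seller share = |εd|/(εs + |εd|) = 29/33.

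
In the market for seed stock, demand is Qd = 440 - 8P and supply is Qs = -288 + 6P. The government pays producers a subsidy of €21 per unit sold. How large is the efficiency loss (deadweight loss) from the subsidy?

Pre-subsidy: 440 - 8P = -288 + 6P gives P* = 52, Q* = 24.
With the subsidy, sellers receive Ps = Pb + 21 for each unit, where Pb is the price buyers pay.
Supply in terms of Pb becomes Qs = -288 + 6(Pb + 21) = -162 + 6Pb. Setting this equal to demand: 440 - 8Pb = -162 + 6Pb, so Pb = 43.
Sellers receive Ps = 43 + 21 = 64; Q' = 440 − 8·43 = 96.
The subsidy expands output by 96 − 24 = 72 past the efficient level; on those units the gap between marginal cost and willingness to pay runs from 0 up to 21.
DWL = ½ × 21 × 72 = 756.

Deadweight loss = €756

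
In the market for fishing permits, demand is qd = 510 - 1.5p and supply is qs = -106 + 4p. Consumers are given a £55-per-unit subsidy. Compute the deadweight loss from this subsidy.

Pre-subsidy: 510 - 1.5p = -106 + 4p gives p* = 112, q* = 342.
With the rebate, buyers effectively pay pb = ps − 55, where ps is the price sellers receive.
Demand in terms of ps becomes qd = 510 − 1.5(ps − 55) = 592.5 - 1.5ps. Setting this equal to supply: 592.5 - 1.5ps = -106 + 4ps, so ps = 127.
Buyers pay pb = 127 − 55 = 72; q' = -106 + 4·127 = 402.
The subsidy expands output by 402 − 342 = 60 past the efficient level; on those units the gap between marginal cost and willingness to pay runs from 0 up to 55.
DWL = ½ × 55 × 60 = 1650.

Deadweight loss = £1650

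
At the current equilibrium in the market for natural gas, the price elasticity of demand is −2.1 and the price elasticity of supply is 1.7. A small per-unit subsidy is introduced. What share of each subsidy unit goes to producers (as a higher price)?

For a small subsidy around the equilibrium, the benefit split depends on the relative slopes, which at a point are proportional to the elasticities.
Buyer share = εs/(εs + |εd|) = 1.7/(1.7 + 2.1) = 17/38; seller share = |εd|/(εs + |εd|) = 21/38.
So producers capture 21/38 of the subsidy.

Producer share = 21/38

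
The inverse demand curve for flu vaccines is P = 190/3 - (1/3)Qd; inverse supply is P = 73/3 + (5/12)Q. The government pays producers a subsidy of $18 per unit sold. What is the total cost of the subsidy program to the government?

Pre-subsidy: 190/3 - (1/3)Q = 73/3 + (5/12)Q gives Q* = 52 and P* = 46.
With the subsidy, sellers receive Ps = Pb + 18 for each unit, where Pb is the price buyers pay.
On the curves, Pb = 190/3 - (1/3)Q and Ps = 73/3 + (5/12)Q; the wedge Ps − Pb = 18 gives 73/3 + (5/12)Q − (190/3 - (1/3)Q) = 18, so Q' = 76.
Then Pb = 190/3 − (1/3)·76 = 38 and Ps = 73/3 + (5/12)·76 = 56.
Government outlay = subsidy × quantity = 18 × 76 = 1368.

Government cost = $1368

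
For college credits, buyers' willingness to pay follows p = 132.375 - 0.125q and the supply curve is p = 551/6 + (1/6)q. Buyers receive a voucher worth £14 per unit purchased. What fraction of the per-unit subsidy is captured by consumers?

Pre-subsidy: 132.375 - 0.125q = 551/6 + (1/6)q gives q* = 139 and p* = 115.
With the rebate, buyers effectively pay pb = ps − 14, where ps is the price sellers receive.
On the curves, pb = 132.375 - 0.125q and ps = 551/6 + (1/6)q; the wedge ps − pb = 14 gives 551/6 + (1/6)q − (132.375 - 0.125q) = 14, so q' = 187.
Then pb = 132.375 − 0.125·187 = 109 and ps = 551/6 + (1/6)·187 = 123.
Buyers' price falls by p* − pb = 115 − 109 = 6; sellers' price rises by ps − p* = 123 − 115 = 8.
So consumers capture 6/14 = 3/7 of each unit of subsidy.

Consumer share = 3/7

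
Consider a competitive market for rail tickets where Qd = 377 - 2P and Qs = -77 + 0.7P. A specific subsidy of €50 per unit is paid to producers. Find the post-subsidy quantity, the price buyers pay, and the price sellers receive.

Q' = 1799/27; buyers pay 4190/27; sellers receive 5540/27

Pre-subsidy: 377 - 2P = -77 + 0.7P gives P* = 4540/27, Q* = 1099/27.
With the subsidy, sellers receive Ps = Pb + 50 for each unit, where Pb is the price buyers pay.
Supply in terms of Pb becomes Qs = -77 + 0.7(Pb + 50) = -42 + 0.7Pb. Setting this equal to demand: 377 - 2Pb = -42 + 0.7Pb, so Pb = 4190/27.
Sellers receive Ps = 4190/27 + 50 = 5540/27; Q' = 377 − 2·(4190/27) = 1799/27.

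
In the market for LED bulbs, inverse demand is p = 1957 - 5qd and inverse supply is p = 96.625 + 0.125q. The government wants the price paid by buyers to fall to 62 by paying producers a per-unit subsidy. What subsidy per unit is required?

At a buyer price of 62, quantity demanded is 391.4 − 0.2·62 = 379.
Sellers supply 379 only when they receive ps = 96.625 + 0.125·379 = 144.
s = ps − pb = 144 − 62 = 82.

Required subsidy s = 82 per unit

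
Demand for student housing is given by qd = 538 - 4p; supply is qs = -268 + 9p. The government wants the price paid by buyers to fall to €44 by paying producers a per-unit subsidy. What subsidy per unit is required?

Required subsidy s = €26 per unit

At a buyer price of 44, quantity demanded is 538 − 4·44 = 362.
Sellers supply 362 only when they receive ps with -268 + 9·ps = 362, i.e. ps = 70.
s = ps − pb = 70 − 44 = 26.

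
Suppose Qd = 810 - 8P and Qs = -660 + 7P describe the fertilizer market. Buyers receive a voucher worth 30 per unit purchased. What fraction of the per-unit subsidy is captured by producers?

Producer share = 8/15

Pre-subsidy: 810 - 8P = -660 + 7P gives P* = 98, Q* = 26.
With the rebate, buyers effectively pay Pb = Ps − 30, where Ps is the price sellers receive.
Demand in terms of Ps becomes Qd = 810 − 8(Ps − 30) = 1050 - 8Ps. Setting this equal to supply: 1050 - 8Ps = -660 + 7Ps, so Ps = 114.
Buyers pay Pb = 114 − 30 = 84; Q' = -660 + 7·114 = 138.
Buyers' price falls by P* − Pb = 98 − 84 = 14; sellers' price rises by Ps − P* = 114 − 98 = 16.
So producers capture 16/30 = 8/15 of each unit of subsidy.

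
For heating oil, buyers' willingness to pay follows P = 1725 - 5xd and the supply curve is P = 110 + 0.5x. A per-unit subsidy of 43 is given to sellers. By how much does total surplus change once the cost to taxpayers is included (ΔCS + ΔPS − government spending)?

Pre-subsidy: 1725 - 5x = 110 + 0.5x gives x* = 3230/11 and P* = 2825/11.
With the subsidy, sellers receive Ps = Pb + 43 for each unit, where Pb is the price buyers pay.
On the curves, Pb = 1725 - 5x and Ps = 110 + 0.5x; the wedge Ps − Pb = 43 gives 110 + 0.5x − (1725 - 5x) = 43, so x' = 3316/11.
Then Pb = 1725 − 5·(3316/11) = 2395/11 and Ps = 110 + 0.5·(3316/11) = 2868/11.
ΔCS = ½(3230/11 + 3316/11)(2825/11 − 2395/11) = 1407390/121; ΔPS = ½(3230/11 + 3316/11)(2868/11 − 2825/11) = 140739/121.
Government spending = 43 × 3316/11 = 142588/11.
Net change = 1407390/121 + 140739/121 − 142588/11 = -1849/11. The loss equals the DWL triangle ½·43·86/11.

Net change in total surplus = -1849/11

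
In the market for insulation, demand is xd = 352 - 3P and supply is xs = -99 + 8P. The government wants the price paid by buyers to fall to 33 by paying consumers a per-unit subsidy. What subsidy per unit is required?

At a buyer price of 33, quantity demanded is 352 − 3·33 = 253.
Sellers supply 253 only when they receive Ps with -99 + 8·Ps = 253, i.e. Ps = 44.
s = Ps − Pb = 44 − 33 = 11.

Required subsidy s = 11 per unit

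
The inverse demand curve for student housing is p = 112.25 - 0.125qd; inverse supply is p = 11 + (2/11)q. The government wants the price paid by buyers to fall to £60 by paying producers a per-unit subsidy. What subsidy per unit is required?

At a buyer price of 60, quantity demanded is 898 − 8·60 = 418.
Sellers supply 418 only when they receive ps = 11 + (2/11)·418 = 87.
s = ps − pb = 87 − 60 = 27.

Required subsidy s = £27 per unit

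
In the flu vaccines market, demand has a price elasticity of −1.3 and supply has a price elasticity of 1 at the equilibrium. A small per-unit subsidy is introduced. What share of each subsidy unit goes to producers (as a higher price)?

For a small subsidy around the equilibrium, the benefit split depends on the relative slopes, which at a point are proportional to the elasticities.
Buyer share = εs/(εs + |εd|) = 1/(1 + 1.3) = 10/23; seller share = |εd|/(εs + |εd|) = 13/23.
So producers capture 13/23 of the subsidy.

Producer share = 13/23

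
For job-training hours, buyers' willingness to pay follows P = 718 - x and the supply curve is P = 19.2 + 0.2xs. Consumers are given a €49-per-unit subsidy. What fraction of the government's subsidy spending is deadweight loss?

Pre-subsidy: 718 - x = 19.2 + 0.2x gives x* = 1747/3 and P* = 407/3.
With the rebate, buyers effectively pay Pb = Ps − 49, where Ps is the price sellers receive.
On the curves, Pb = 718 - x and Ps = 19.2 + 0.2x; the wedge Ps − Pb = 49 gives 19.2 + 0.2x − (718 - x) = 49, so x' = 3739/6.
Then Pb = 718 − 1·(3739/6) = 569/6 and Ps = 19.2 + 0.2·(3739/6) = 863/6.
ΔCS = ½(1747/3 + 3739/6)(407/3 − 569/6) = 590695/24; ΔPS = ½(1747/3 + 3739/6)(863/6 − 407/3) = 118139/24.
Government spending = 49 × 3739/6 = 183211/6.
DWL = ½ × 49 × (3739/6 − 1747/3) = 12005/12; fraction = (12005/12) / (183211/6) = 245/7478.

DWL / government spending = 245/7478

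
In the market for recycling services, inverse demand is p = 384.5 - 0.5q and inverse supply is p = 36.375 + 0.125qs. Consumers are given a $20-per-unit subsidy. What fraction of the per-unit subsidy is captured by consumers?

Consumer share = 0.8

Pre-subsidy: 384.5 - 0.5q = 36.375 + 0.125q gives q* = 557 and p* = 106.
With the rebate, buyers effectively pay pb = ps − 20, where ps is the price sellers receive.
On the curves, pb = 384.5 - 0.5q and ps = 36.375 + 0.125q; the wedge ps − pb = 20 gives 36.375 + 0.125q − (384.5 - 0.5q) = 20, so q' = 589.
Then pb = 384.5 − 0.5·589 = 90 and ps = 36.375 + 0.125·589 = 110.
Buyers' price falls by p* − pb = 106 − 90 = 16; sellers' price rises by ps − p* = 110 − 106 = 4.
So consumers capture 16/20 = 0.8 of each unit of subsidy.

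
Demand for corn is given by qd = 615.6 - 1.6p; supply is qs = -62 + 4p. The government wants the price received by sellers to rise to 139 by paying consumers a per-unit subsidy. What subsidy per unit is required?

At a seller price of 139, quantity supplied is -62 + 4·139 = 494.
Buyers absorb 494 only when they pay pb with 615.6 − 1.6·pb = 494, i.e. pb = 76.
s = ps − pb = 139 − 76 = 63.

Required subsidy s = 63 per unit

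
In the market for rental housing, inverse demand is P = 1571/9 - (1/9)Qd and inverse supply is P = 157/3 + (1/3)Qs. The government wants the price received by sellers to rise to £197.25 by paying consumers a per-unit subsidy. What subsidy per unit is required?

At a seller price of 197.25, quantity supplied is -157 + 3·197.25 = 434.75.
Buyers absorb 434.75 only when they pay Pb = 1571/9 − (1/9)·434.75 = 126.25.
s = Ps − Pb = 197.25 − 126.25 = 71.

Required subsidy s = £71 per unit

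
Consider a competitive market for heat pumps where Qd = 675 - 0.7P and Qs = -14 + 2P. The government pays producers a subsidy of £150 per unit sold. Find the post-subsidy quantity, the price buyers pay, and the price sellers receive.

Pre-subsidy: 675 - 0.7P = -14 + 2P gives P* = 6890/27, Q* = 13402/27.
With the subsidy, sellers receive Ps = Pb + 150 for each unit, where Pb is the price buyers pay.
Supply in terms of Pb becomes Qs = -14 + 2(Pb + 150) = 286 + 2Pb. Setting this equal to demand: 675 - 0.7Pb = 286 + 2Pb, so Pb = 3890/27.
Sellers receive Ps = 3890/27 + 150 = 7940/27; Q' = 675 − 0.7·(3890/27) = 15502/27.

Q' = 15502/27; buyers pay 3890/27; sellers receive 7940/27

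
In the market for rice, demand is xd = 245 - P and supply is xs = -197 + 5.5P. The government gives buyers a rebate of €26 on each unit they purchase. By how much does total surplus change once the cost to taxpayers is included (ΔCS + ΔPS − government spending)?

Net change in total surplus = -€286

Pre-subsidy: 245 - P = -197 + 5.5P gives P* = 68, x* = 177.
With the rebate, buyers effectively pay Pb = Ps − 26, where Ps is the price sellers receive.
Demand in terms of Ps becomes xd = 245 − 1(Ps − 26) = 271 - Ps. Setting this equal to supply: 271 - Ps = -197 + 5.5Ps, so Ps = 72.
Buyers pay Pb = 72 − 26 = 46; x' = -197 + 5.5·72 = 199.
ΔCS = ½(177 + 199)(68 − 46) = 4136; ΔPS = ½(177 + 199)(72 − 68) = 752.
Government spending = 26 × 199 = 5174.
Net change = 4136 + 752 − 5174 = -286. The loss equals the DWL triangle ½·26·22.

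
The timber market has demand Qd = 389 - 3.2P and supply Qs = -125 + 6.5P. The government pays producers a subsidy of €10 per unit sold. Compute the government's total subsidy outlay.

Government cost = 233650/97

Pre-subsidy: 389 - 3.2P = -125 + 6.5P gives P* = 5140/97, Q* = 21285/97.
With the subsidy, sellers receive Ps = Pb + 10 for each unit, where Pb is the price buyers pay.
Supply in terms of Pb becomes Qs = -125 + 6.5(Pb + 10) = -60 + 6.5Pb. Setting this equal to demand: 389 - 3.2Pb = -60 + 6.5Pb, so Pb = 4490/97.
Sellers receive Ps = 4490/97 + 10 = 5460/97; Q' = 389 − 3.2·(4490/97) = 23365/97.
Government outlay = subsidy × quantity = 10 × 23365/97 = 233650/97.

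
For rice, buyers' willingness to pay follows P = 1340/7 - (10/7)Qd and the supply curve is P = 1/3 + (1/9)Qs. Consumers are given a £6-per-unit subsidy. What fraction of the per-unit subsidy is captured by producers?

Producer share = 7/97

Pre-subsidy: 1340/7 - (10/7)Q = 1/3 + (1/9)Q gives Q* = 12039/97 and P* = 1370/97.
With the rebate, buyers effectively pay Pb = Ps − 6, where Ps is the price sellers receive.
On the curves, Pb = 1340/7 - (10/7)Q and Ps = 1/3 + (1/9)Q; the wedge Ps − Pb = 6 gives 1/3 + (1/9)Q − (1340/7 - (10/7)Q) = 6, so Q' = 12417/97.
Then Pb = 1340/7 − (10/7)·(12417/97) = 830/97 and Ps = 1/3 + (1/9)·(12417/97) = 1412/97.
Buyers' price falls by P* − Pb = 1370/97 − 830/97 = 540/97; sellers' price rises by Ps − P* = 1412/97 − 1370/97 = 42/97.
So producers capture (42/97)/6 = 7/97 of each unit of subsidy.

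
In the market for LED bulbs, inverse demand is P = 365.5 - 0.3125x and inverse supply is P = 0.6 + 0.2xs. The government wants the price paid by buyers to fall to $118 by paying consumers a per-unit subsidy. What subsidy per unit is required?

Required subsidy s = $41 per unit

At a buyer price of 118, quantity demanded is 1169.6 − 3.2·118 = 792.
Sellers supply 792 only when they receive Ps = 0.6 + 0.2·792 = 159.
s = Ps − Pb = 159 − 118 = 41.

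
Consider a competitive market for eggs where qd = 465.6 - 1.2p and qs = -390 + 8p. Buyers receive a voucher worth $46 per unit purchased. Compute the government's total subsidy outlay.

Government cost = $18492

Pre-subsidy: 465.6 - 1.2p = -390 + 8p gives p* = 93, q* = 354.
With the rebate, buyers effectively pay pb = ps − 46, where ps is the price sellers receive.
Demand in terms of ps becomes qd = 465.6 − 1.2(ps − 46) = 520.8 - 1.2ps. Setting this equal to supply: 520.8 - 1.2ps = -390 + 8ps, so ps = 99.
Buyers pay pb = 99 − 46 = 53; q' = -390 + 8·99 = 402.
Government outlay = subsidy × quantity = 46 × 402 = 18492.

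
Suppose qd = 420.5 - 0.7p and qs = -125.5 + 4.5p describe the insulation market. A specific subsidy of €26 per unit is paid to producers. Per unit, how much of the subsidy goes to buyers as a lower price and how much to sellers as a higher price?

Buyers gain €22.5 per unit; sellers gain €3.5 per unit

Pre-subsidy: 420.5 - 0.7p = -125.5 + 4.5p gives p* = 105, q* = 347.
With the subsidy, sellers receive ps = pb + 26 for each unit, where pb is the price buyers pay.
Supply in terms of pb becomes qs = -125.5 + 4.5(pb + 26) = -8.5 + 4.5pb. Setting this equal to demand: 420.5 - 0.7pb = -8.5 + 4.5pb, so pb = 82.5.
Sellers receive ps = 82.5 + 26 = 108.5; q' = 420.5 − 0.7·82.5 = 362.75.
Buyers' price falls by p* − pb = 105 − 82.5 = 22.5; sellers' price rises by ps − p* = 108.5 − 105 = 3.5.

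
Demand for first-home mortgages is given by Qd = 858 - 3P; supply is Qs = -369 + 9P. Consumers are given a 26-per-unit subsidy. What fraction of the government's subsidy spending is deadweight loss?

DWL / government spending = 13/271

Pre-subsidy: 858 - 3P = -369 + 9P gives P* = 102.25, Q* = 551.25.
With the rebate, buyers effectively pay Pb = Ps − 26, where Ps is the price sellers receive.
Demand in terms of Ps becomes Qd = 858 − 3(Ps − 26) = 936 - 3Ps. Setting this equal to supply: 936 - 3Ps = -369 + 9Ps, so Ps = 108.75.
Buyers pay Pb = 108.75 − 26 = 82.75; Q' = -369 + 9·108.75 = 609.75.
ΔCS = ½(551.25 + 609.75)(102.25 − 82.75) = 11319.75; ΔPS = ½(551.25 + 609.75)(108.75 − 102.25) = 3773.25.
Government spending = 26 × 609.75 = 15853.5.
DWL = ½ × 26 × (609.75 − 551.25) = 760.5; fraction = 760.5 / 15853.5 = 13/271.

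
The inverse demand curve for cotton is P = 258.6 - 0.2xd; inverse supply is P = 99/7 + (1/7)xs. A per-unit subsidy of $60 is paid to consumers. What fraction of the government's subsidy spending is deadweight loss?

DWL / government spending = 175/1776

Pre-subsidy: 258.6 - 0.2x = 99/7 + (1/7)x gives x* = 713 and P* = 116.
With the rebate, buyers effectively pay Pb = Ps − 60, where Ps is the price sellers receive.
On the curves, Pb = 258.6 - 0.2x and Ps = 99/7 + (1/7)x; the wedge Ps − Pb = 60 gives 99/7 + (1/7)x − (258.6 - 0.2x) = 60, so x' = 888.
Then Pb = 258.6 − 0.2·888 = 81 and Ps = 99/7 + (1/7)·888 = 141.
ΔCS = ½(713 + 888)(116 − 81) = 28017.5; ΔPS = ½(713 + 888)(141 − 116) = 20012.5.
Government spending = 60 × 888 = 53280.
DWL = ½ × 60 × (888 − 713) = 5250; fraction = 5250 / 53280 = 175/1776.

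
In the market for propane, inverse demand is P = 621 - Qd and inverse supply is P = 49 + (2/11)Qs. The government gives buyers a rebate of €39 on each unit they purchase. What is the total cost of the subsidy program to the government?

Pre-subsidy: 621 - Q = 49 + (2/11)Q gives Q* = 484 and P* = 137.
With the rebate, buyers effectively pay Pb = Ps − 39, where Ps is the price sellers receive.
On the curves, Pb = 621 - Q and Ps = 49 + (2/11)Q; the wedge Ps − Pb = 39 gives 49 + (2/11)Q − (621 - Q) = 39, so Q' = 517.
Then Pb = 621 − 1·517 = 104 and Ps = 49 + (2/11)·517 = 143.
Government outlay = subsidy × quantity = 39 × 517 = 20163.

Government cost = €20163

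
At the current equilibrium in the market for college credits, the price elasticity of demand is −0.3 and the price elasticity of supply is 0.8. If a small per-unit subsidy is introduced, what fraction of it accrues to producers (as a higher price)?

For a small subsidy around the equilibrium, the benefit split depends on the relative slopes, which at a point are proportional to the elasticities.
Buyer share = εs/(εs + |εd|) = 0.8/(0.8 + 0.3) = 8/11; seller share = |εd|/(εs + |εd|) = 3/11.
So producers capture 3/11 of the subsidy.

Producer share = 3/11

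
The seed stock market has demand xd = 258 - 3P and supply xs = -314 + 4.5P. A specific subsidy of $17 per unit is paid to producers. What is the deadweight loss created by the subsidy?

Deadweight loss = $260.1

Pre-subsidy: 258 - 3P = -314 + 4.5P gives P* = 1144/15, x* = 29.2.
With the subsidy, sellers receive Ps = Pb + 17 for each unit, where Pb is the price buyers pay.
Supply in terms of Pb becomes xs = -314 + 4.5(Pb + 17) = -237.5 + 4.5Pb. Setting this equal to demand: 258 - 3Pb = -237.5 + 4.5Pb, so Pb = 991/15.
Sellers receive Ps = 991/15 + 17 = 1246/15; x' = 258 − 3·(991/15) = 59.8.
The subsidy expands output by 59.8 − 29.2 = 30.6 past the efficient level; on those units the gap between marginal cost and willingness to pay runs from 0 up to 17.
DWL = ½ × 17 × 30.6 = 260.1.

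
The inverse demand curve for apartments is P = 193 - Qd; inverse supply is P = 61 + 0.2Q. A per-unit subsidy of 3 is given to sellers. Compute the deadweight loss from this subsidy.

Deadweight loss = 3.75

Pre-subsidy: 193 - Q = 61 + 0.2Q gives Q* = 110 and P* = 83.
With the subsidy, sellers receive Ps = Pb + 3 for each unit, where Pb is the price buyers pay.
On the curves, Pb = 193 - Q and Ps = 61 + 0.2Q; the wedge Ps − Pb = 3 gives 61 + 0.2Q − (193 - Q) = 3, so Q' = 112.5.
Then Pb = 193 − 1·112.5 = 80.5 and Ps = 61 + 0.2·112.5 = 83.5.
The subsidy expands output by 112.5 − 110 = 2.5 past the efficient level; on those units the gap between marginal cost and willingness to pay runs from 0 up to 3.
DWL = ½ × 3 × 2.5 = 3.75.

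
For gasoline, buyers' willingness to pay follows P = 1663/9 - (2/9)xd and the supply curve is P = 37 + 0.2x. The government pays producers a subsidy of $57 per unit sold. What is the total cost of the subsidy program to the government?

Pre-subsidy: 1663/9 - (2/9)x = 37 + 0.2x gives x* = 350 and P* = 107.
With the subsidy, sellers receive Ps = Pb + 57 for each unit, where Pb is the price buyers pay.
On the curves, Pb = 1663/9 - (2/9)x and Ps = 37 + 0.2x; the wedge Ps − Pb = 57 gives 37 + 0.2x − (1663/9 - (2/9)x) = 57, so x' = 485.
Then Pb = 1663/9 − (2/9)·485 = 77 and Ps = 37 + 0.2·485 = 134.
Government outlay = subsidy × quantity = 57 × 485 = 27645.

Government cost = $27645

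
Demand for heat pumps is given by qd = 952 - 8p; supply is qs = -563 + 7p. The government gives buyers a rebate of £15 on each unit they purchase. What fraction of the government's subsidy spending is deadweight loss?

DWL / government spending = 0.14

Pre-subsidy: 952 - 8p = -563 + 7p gives p* = 101, q* = 144.
With the rebate, buyers effectively pay pb = ps − 15, where ps is the price sellers receive.
Demand in terms of ps becomes qd = 952 − 8(ps − 15) = 1072 - 8ps. Setting this equal to supply: 1072 - 8ps = -563 + 7ps, so ps = 109.
Buyers pay pb = 109 − 15 = 94; q' = -563 + 7·109 = 200.
ΔCS = ½(144 + 200)(101 − 94) = 1204; ΔPS = ½(144 + 200)(109 − 101) = 1376.
Government spending = 15 × 200 = 3000.
DWL = ½ × 15 × (200 − 144) = 420; fraction = 420 / 3000 = 0.14.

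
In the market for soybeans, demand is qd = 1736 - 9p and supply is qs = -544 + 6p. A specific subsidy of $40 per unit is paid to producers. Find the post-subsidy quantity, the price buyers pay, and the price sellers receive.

Pre-subsidy: 1736 - 9p = -544 + 6p gives p* = 152, q* = 368.
With the subsidy, sellers receive ps = pb + 40 for each unit, where pb is the price buyers pay.
Supply in terms of pb becomes qs = -544 + 6(pb + 40) = -304 + 6pb. Setting this equal to demand: 1736 - 9pb = -304 + 6pb, so pb = 136.
Sellers receive ps = 136 + 40 = 176; q' = 1736 − 9·136 = 512.

q' = 512; buyers pay $136; sellers receive $176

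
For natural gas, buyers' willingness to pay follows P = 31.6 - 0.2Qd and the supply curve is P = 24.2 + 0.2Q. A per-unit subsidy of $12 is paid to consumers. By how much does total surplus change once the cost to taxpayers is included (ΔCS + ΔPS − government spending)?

Net change in total surplus = -$180

Pre-subsidy: 31.6 - 0.2Q = 24.2 + 0.2Q gives Q* = 18.5 and P* = 27.9.
With the rebate, buyers effectively pay Pb = Ps − 12, where Ps is the price sellers receive.
On the curves, Pb = 31.6 - 0.2Q and Ps = 24.2 + 0.2Q; the wedge Ps − Pb = 12 gives 24.2 + 0.2Q − (31.6 - 0.2Q) = 12, so Q' = 48.5.
Then Pb = 31.6 − 0.2·48.5 = 21.9 and Ps = 24.2 + 0.2·48.5 = 33.9.
ΔCS = ½(18.5 + 48.5)(27.9 − 21.9) = 201; ΔPS = ½(18.5 + 48.5)(33.9 − 27.9) = 201.
Government spending = 12 × 48.5 = 582.
Net change = 201 + 201 − 582 = -180. The loss equals the DWL triangle ½·12·30.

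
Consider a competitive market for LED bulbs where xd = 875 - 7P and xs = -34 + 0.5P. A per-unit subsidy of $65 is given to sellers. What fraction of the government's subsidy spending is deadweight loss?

Pre-subsidy: 875 - 7P = -34 + 0.5P gives P* = 121.2, x* = 26.6.
With the subsidy, sellers receive Ps = Pb + 65 for each unit, where Pb is the price buyers pay.
Supply in terms of Pb becomes xs = -34 + 0.5(Pb + 65) = -1.5 + 0.5Pb. Setting this equal to demand: 875 - 7Pb = -1.5 + 0.5Pb, so Pb = 1753/15.
Sellers receive Ps = 1753/15 + 65 = 2728/15; x' = 875 − 7·(1753/15) = 854/15.
ΔCS = ½(26.6 + 854/15)(121.2 − 1753/15) = 16289/90; ΔPS = ½(26.6 + 854/15)(2728/15 − 121.2) = 114023/45.
Government spending = 65 × 854/15 = 11102/3.
DWL = ½ × 65 × (854/15 − 26.6) = 5915/6; fraction = (5915/6) / (11102/3) = 65/244.

DWL / government spending = 65/244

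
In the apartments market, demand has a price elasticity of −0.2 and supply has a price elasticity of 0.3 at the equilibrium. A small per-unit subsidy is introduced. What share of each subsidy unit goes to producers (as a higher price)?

For a small subsidy around the equilibrium, the benefit split depends on the relative slopes, which at a point are proportional to the elasticities.
Buyer share = εs/(εs + |εd|) = 0.3/(0.3 + 0.2) = 0.6; seller share = |εd|/(εs + |εd|) = 0.4.
So producers capture 0.4 of the subsidy.

Producer share = 0.4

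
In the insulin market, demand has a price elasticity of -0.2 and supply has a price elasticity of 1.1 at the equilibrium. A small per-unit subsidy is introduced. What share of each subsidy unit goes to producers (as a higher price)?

For a small subsidy around the equilibrium, the benefit split depends on the relative slopes, which at a point are proportional to the elasticities.
Buyer share = εs/(εs + |εd|) = 1.1/(1.1 + 0.2) = 11/13; seller share = |εd|/(εs + |εd|) = 2/13.
So producers capture 2/13 of the subsidy.

Producer share = 2/13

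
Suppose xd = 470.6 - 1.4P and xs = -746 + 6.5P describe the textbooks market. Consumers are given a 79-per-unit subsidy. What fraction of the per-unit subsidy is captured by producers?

Producer share = 14/79

Pre-subsidy: 470.6 - 1.4P = -746 + 6.5P gives P* = 154, x* = 255.
With the rebate, buyers effectively pay Pb = Ps − 79, where Ps is the price sellers receive.
Demand in terms of Ps becomes xd = 470.6 − 1.4(Ps − 79) = 581.2 - 1.4Ps. Setting this equal to supply: 581.2 - 1.4Ps = -746 + 6.5Ps, so Ps = 168.
Buyers pay Pb = 168 − 79 = 89; x' = -746 + 6.5·168 = 346.
Buyers' price falls by P* − Pb = 154 − 89 = 65; sellers' price rises by Ps − P* = 168 − 154 = 14.
So producers capture 14/79 = 14/79 of each unit of subsidy.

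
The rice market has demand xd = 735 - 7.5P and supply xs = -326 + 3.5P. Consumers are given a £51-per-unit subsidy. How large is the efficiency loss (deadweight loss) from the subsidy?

Deadweight loss = 273105/88

Pre-subsidy: 735 - 7.5P = -326 + 3.5P gives P* = 1061/11, x* = 255/22.
With the rebate, buyers effectively pay Pb = Ps − 51, where Ps is the price sellers receive.
Demand in terms of Ps becomes xd = 735 − 7.5(Ps − 51) = 1117.5 - 7.5Ps. Setting this equal to supply: 1117.5 - 7.5Ps = -326 + 3.5Ps, so Ps = 2887/22.
Buyers pay Pb = 2887/22 − 51 = 1765/22; x' = -326 + 3.5·(2887/22) = 5865/44.
The subsidy expands output by 5865/44 − 255/22 = 5355/44 past the efficient level; on those units the gap between marginal cost and willingness to pay runs from 0 up to 51.
DWL = ½ × 51 × 5355/44 = 273105/88.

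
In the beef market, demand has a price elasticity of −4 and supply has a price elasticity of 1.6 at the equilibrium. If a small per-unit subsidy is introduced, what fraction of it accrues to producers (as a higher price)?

For a small subsidy around the equilibrium, the benefit split depends on the relative slopes, which at a point are proportional to the elasticities.
Buyer share = εs/(εs + |εd|) = 1.6/(1.6 + 4) = 2/7; seller share = |εd|/(εs + |εd|) = 5/7.
So producers capture 5/7 of the subsidy.

Producer share = 5/7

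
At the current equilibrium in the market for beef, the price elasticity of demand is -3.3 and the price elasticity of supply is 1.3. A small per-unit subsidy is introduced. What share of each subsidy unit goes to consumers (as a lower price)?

Consumer share = 13/46

For a small subsidy around the equilibrium, the benefit split depends on the relative slopes, which at a point are proportional to the elasticities.
Buyer share = εs/(εs + |εd|) = 1.3/(1.3 + 3.3) = 13/46; seller share = |εd|/(εs + |εd|) = 33/46.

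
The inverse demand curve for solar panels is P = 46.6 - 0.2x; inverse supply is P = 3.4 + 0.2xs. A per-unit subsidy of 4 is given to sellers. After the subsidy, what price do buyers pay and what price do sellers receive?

Buyers pay 23; sellers receive 27

Pre-subsidy: 46.6 - 0.2x = 3.4 + 0.2x gives x* = 108 and P* = 25.
With the subsidy, sellers receive Ps = Pb + 4 for each unit, where Pb is the price buyers pay.
On the curves, Pb = 46.6 - 0.2x and Ps = 3.4 + 0.2x; the wedge Ps − Pb = 4 gives 3.4 + 0.2x − (46.6 - 0.2x) = 4, so x' = 118.
Then Pb = 46.6 − 0.2·118 = 23 and Ps = 3.4 + 0.2·118 = 27.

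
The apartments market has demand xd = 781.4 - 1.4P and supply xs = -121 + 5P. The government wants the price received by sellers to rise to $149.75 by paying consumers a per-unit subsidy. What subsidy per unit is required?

Required subsidy s = $40 per unit

At a seller price of 149.75, quantity supplied is -121 + 5·149.75 = 627.75.
Buyers absorb 627.75 only when they pay Pb with 781.4 − 1.4·Pb = 627.75, i.e. Pb = 109.75.
s = Ps − Pb = 149.75 − 109.75 = 40.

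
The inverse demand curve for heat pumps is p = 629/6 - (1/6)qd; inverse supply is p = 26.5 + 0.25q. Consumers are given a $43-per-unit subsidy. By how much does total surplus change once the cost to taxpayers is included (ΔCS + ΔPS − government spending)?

Pre-subsidy: 629/6 - (1/6)q = 26.5 + 0.25q gives q* = 188 and p* = 73.5.
With the rebate, buyers effectively pay pb = ps − 43, where ps is the price sellers receive.
On the curves, pb = 629/6 - (1/6)q and ps = 26.5 + 0.25q; the wedge ps − pb = 43 gives 26.5 + 0.25q − (629/6 - (1/6)q) = 43, so q' = 291.2.
Then pb = 629/6 − (1/6)·291.2 = 56.3 and ps = 26.5 + 0.25·291.2 = 99.3.
ΔCS = ½(188 + 291.2)(73.5 − 56.3) = 4121.12; ΔPS = ½(188 + 291.2)(99.3 − 73.5) = 6181.68.
Government spending = 43 × 291.2 = 12521.6.
Net change = 4121.12 + 6181.68 − 12521.6 = -2218.8. The loss equals the DWL triangle ½·43·103.2.

Net change in total surplus = -$2218.8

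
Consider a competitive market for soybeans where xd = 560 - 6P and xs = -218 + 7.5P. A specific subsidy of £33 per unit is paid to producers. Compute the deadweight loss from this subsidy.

Pre-subsidy: 560 - 6P = -218 + 7.5P gives P* = 1556/27, x* = 1928/9.
With the subsidy, sellers receive Ps = Pb + 33 for each unit, where Pb is the price buyers pay.
Supply in terms of Pb becomes xs = -218 + 7.5(Pb + 33) = 29.5 + 7.5Pb. Setting this equal to demand: 560 - 6Pb = 29.5 + 7.5Pb, so Pb = 1061/27.
Sellers receive Ps = 1061/27 + 33 = 1952/27; x' = 560 − 6·(1061/27) = 2918/9.
The subsidy expands output by 2918/9 − 1928/9 = 110 past the efficient level; on those units the gap between marginal cost and willingness to pay runs from 0 up to 33.
DWL = ½ × 33 × 110 = 1815.

Deadweight loss = £1815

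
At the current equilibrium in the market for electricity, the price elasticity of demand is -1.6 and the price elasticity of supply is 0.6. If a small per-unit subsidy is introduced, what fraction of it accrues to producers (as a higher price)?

For a small subsidy around the equilibrium, the benefit split depends on the relative slopes, which at a point are proportional to the elasticities.
Buyer share = εs/(εs + |εd|) = 0.6/(0.6 + 1.6) = 3/11; seller share = |εd|/(εs + |εd|) = 8/11.
So producers capture 8/11 of the subsidy.

Producer share = 8/11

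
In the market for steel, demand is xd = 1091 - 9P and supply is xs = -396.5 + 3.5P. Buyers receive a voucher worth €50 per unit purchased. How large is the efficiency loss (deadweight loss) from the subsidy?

Pre-subsidy: 1091 - 9P = -396.5 + 3.5P gives P* = 119, x* = 20.
With the rebate, buyers effectively pay Pb = Ps − 50, where Ps is the price sellers receive.
Demand in terms of Ps becomes xd = 1091 − 9(Ps − 50) = 1541 - 9Ps. Setting this equal to supply: 1541 - 9Ps = -396.5 + 3.5Ps, so Ps = 155.
Buyers pay Pb = 155 − 50 = 105; x' = -396.5 + 3.5·155 = 146.
The subsidy expands output by 146 − 20 = 126 past the efficient level; on those units the gap between marginal cost and willingness to pay runs from 0 up to 50.
DWL = ½ × 50 × 126 = 3150.

Deadweight loss = €3150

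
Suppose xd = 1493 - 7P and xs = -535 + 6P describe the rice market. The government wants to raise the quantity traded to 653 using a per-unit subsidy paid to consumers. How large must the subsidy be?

At x = 653, invert demand for the buyer price: Pb = (1493 − 653)/7 = 120; invert supply for the seller price: Ps = (653 − (-535))/6 = 198.
The subsidy must fill the gap: s = Ps − Pb = 198 − 120 = 78.

Required subsidy s = 78 per unit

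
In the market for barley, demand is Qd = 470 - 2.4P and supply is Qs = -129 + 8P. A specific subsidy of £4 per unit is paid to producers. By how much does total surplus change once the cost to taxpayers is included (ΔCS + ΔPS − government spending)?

Pre-subsidy: 470 - 2.4P = -129 + 8P gives P* = 2995/52, Q* = 4313/13.
With the subsidy, sellers receive Ps = Pb + 4 for each unit, where Pb is the price buyers pay.
Supply in terms of Pb becomes Qs = -129 + 8(Pb + 4) = -97 + 8Pb. Setting this equal to demand: 470 - 2.4Pb = -97 + 8Pb, so Pb = 2835/52.
Sellers receive Ps = 2835/52 + 4 = 3043/52; Q' = 470 − 2.4·(2835/52) = 4409/13.
ΔCS = ½(4313/13 + 4409/13)(2995/52 − 2835/52) = 174440/169; ΔPS = ½(4313/13 + 4409/13)(3043/52 − 2995/52) = 52332/169.
Government spending = 4 × 4409/13 = 17636/13.
Net change = 174440/169 + 52332/169 − 17636/13 = -192/13. The loss equals the DWL triangle ½·4·96/13.

Net change in total surplus = -192/13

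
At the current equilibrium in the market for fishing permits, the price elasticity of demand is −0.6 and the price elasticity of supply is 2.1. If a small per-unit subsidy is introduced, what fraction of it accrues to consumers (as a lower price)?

Consumer share = 7/9

For a small subsidy around the equilibrium, the benefit split depends on the relative slopes, which at a point are proportional to the elasticities.
Buyer share = εs/(εs + |εd|) = 2.1/(2.1 + 0.6) = 7/9; seller share = |εd|/(εs + |εd|) = 2/9.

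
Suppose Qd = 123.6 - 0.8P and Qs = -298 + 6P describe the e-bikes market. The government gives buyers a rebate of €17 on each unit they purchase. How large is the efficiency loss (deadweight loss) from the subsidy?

Deadweight loss = €102

Pre-subsidy: 123.6 - 0.8P = -298 + 6P gives P* = 62, Q* = 74.
With the rebate, buyers effectively pay Pb = Ps − 17, where Ps is the price sellers receive.
Demand in terms of Ps becomes Qd = 123.6 − 0.8(Ps − 17) = 137.2 - 0.8Ps. Setting this equal to supply: 137.2 - 0.8Ps = -298 + 6Ps, so Ps = 64.
Buyers pay Pb = 64 − 17 = 47; Q' = -298 + 6·64 = 86.
The subsidy expands output by 86 − 74 = 12 past the efficient level; on those units the gap between marginal cost and willingness to pay runs from 0 up to 17.
DWL = ½ × 17 × 12 = 102.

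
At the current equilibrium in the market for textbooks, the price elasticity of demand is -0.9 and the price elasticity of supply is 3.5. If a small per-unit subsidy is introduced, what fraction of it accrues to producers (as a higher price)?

Producer share = 9/44

For a small subsidy around the equilibrium, the benefit split depends on the relative slopes, which at a point are proportional to the elasticities.
Buyer share = εs/(εs + |εd|) = 3.5/(3.5 + 0.9) = 35/44; seller share = |εd|/(εs + |εd|) = 9/44.
So producers capture 9/44 of the subsidy.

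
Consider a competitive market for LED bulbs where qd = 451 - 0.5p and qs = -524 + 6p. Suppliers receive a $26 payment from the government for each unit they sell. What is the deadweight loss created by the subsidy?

Deadweight loss = $156

Pre-subsidy: 451 - 0.5p = -524 + 6p gives p* = 150, q* = 376.
With the subsidy, sellers receive ps = pb + 26 for each unit, where pb is the price buyers pay.
Supply in terms of pb becomes qs = -524 + 6(pb + 26) = -368 + 6pb. Setting this equal to demand: 451 - 0.5pb = -368 + 6pb, so pb = 126.
Sellers receive ps = 126 + 26 = 152; q' = 451 − 0.5·126 = 388.
The subsidy expands output by 388 − 376 = 12 past the efficient level; on those units the gap between marginal cost and willingness to pay runs from 0 up to 26.
DWL = ½ × 26 × 12 = 156.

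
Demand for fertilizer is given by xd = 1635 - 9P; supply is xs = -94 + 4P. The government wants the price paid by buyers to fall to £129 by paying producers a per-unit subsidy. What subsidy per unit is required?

Required subsidy s = £13 per unit

At a buyer price of 129, quantity demanded is 1635 − 9·129 = 474.
Sellers supply 474 only when they receive Ps with -94 + 4·Ps = 474, i.e. Ps = 142.
s = Ps − Pb = 142 − 129 = 13.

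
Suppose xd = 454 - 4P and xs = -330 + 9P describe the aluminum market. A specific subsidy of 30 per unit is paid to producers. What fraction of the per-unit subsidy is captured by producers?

Pre-subsidy: 454 - 4P = -330 + 9P gives P* = 784/13, x* = 2766/13.
With the subsidy, sellers receive Ps = Pb + 30 for each unit, where Pb is the price buyers pay.
Supply in terms of Pb becomes xs = -330 + 9(Pb + 30) = -60 + 9Pb. Setting this equal to demand: 454 - 4Pb = -60 + 9Pb, so Pb = 514/13.
Sellers receive Ps = 514/13 + 30 = 904/13; x' = 454 − 4·(514/13) = 3846/13.
Buyers' price falls by P* − Pb = 784/13 − 514/13 = 270/13; sellers' price rises by Ps − P* = 904/13 − 784/13 = 120/13.
So producers capture (120/13)/30 = 4/13 of each unit of subsidy.

Producer share = 4/13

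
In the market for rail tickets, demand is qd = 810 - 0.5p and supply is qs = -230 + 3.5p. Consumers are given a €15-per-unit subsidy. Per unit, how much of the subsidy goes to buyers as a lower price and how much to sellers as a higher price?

Pre-subsidy: 810 - 0.5p = -230 + 3.5p gives p* = 260, q* = 680.
With the rebate, buyers effectively pay pb = ps − 15, where ps is the price sellers receive.
Demand in terms of ps becomes qd = 810 − 0.5(ps − 15) = 817.5 - 0.5ps. Setting this equal to supply: 817.5 - 0.5ps = -230 + 3.5ps, so ps = 261.875.
Buyers pay pb = 261.875 − 15 = 246.875; q' = -230 + 3.5·261.875 = 686.5625.
Buyers' price falls by p* − pb = 260 − 246.875 = 13.125; sellers' price rises by ps − p* = 261.875 − 260 = 1.875.

Buyers gain €13.125 per unit; sellers gain €1.875 per unit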